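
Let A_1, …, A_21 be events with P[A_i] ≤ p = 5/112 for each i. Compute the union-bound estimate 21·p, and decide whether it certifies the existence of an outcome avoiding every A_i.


Union bound: P[∪_{i=1}^{21} A_i] ≤ Σ_i P[A_i] ≤ 21·p = 21·(5/112) = 15/16.
Numerically: 15/16 ≈ 0.938.
Is 15/16 < 1? YES.
Since P[∪ A_i] ≤ 15/16 < 1, the complement has P[∩ A_i^c] ≥ 1 − 15/16 = 1/16 > 0, so some outcome avoids every A_i.

21·p = 15/16 ≈ 0.938; existence CERTIFIED by the union bound.


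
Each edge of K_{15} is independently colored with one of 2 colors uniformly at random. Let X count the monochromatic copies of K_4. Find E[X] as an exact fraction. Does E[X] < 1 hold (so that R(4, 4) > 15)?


E[X] = C(15, 4) · 2^{1 − 6} = 1365 · 2^{−5} = 1365/32.
As a reduced fraction: E[X] = 1365/32 ≈ 42.656.
Is E[X] < 1? NO.
Since E[X] ≥ 1, the first-moment bound is inconclusive at n = 15; it does NOT by itself certify R(4, 4) > 15.

E[X] = 1365/32 ≈ 42.656; E[X] ≥ 1; first-moment method inconclusive here.


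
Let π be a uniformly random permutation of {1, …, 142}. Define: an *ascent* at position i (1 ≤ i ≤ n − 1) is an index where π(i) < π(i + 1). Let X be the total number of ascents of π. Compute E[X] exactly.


Write X = Σ X_I over i = 1, …, 141, with X_I the indicator of one ascent.
There are 141 indicators.
For each fixed i, the pair (π(i), π(i+1)) is a uniformly random ordered pair of distinct values from {1, …, 142}; by symmetry P[π(i) < π(i+1)] = 1/2.
By linearity: E[X] = 141 · (1/2) = (142 − 1) · (1/2) = 141/2 ≈ 70.5000.

E[X] = 141/2 = 70.5000.


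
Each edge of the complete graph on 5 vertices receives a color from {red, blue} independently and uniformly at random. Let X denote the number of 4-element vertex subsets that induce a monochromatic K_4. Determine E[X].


Let X = Σ_S X_S over the C(5, 4) = 5 subsets S of size 4, where X_S = 1 if the K_4 on S is monochromatic.
For a fixed S, the K_4 on S has C(4, 2) = 6 edges. P[all 6 edges red] = (1/2)^6, and likewise for blue, so P[monochromatic] = 2·(1/2)^6 = 2^{1 − 6} = 1/32.
By linearity of expectation: E[X] = C(5, 4) · 2^{1 − 6} = 5 · 1/32 = 5/32.
Numerically: E[X] ≈ 0.156250.

E[X] = C(5,4)·2^(1−C(4,2)) = 5/32 ≈ 0.156250.


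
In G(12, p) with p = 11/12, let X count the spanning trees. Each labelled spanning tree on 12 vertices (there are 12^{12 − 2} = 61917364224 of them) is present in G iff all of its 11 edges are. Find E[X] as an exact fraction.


K_12 has 12^{12 − 2} = 61917364224 labelled spanning trees.
For each such spanning tree H, let X_H = 1 if all 11 edges of H are present in G. Then P[X_H = 1] = p^{11} = (11/12)^{11} = 285311670611/743008370688.
By linearity: E[X] = Σ_H E[X_H] = 61917364224 · p^{11} = 61917364224 · 285311670611/743008370688 = 285311670611/12.
Numerically: E[X] ≈ 2.378e+10.

E[X] = 61917364224 · (11/12)^{11} = 285311670611/12 ≈ 2.378e+10.


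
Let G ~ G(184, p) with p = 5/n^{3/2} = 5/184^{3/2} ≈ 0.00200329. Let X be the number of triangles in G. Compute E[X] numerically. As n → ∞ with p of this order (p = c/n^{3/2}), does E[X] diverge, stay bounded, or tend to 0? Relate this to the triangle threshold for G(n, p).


Number of potential triangles: C(184, 3) = 1021384.
Each occurs with probability p³ ≈ (0.00200329)³ ≈ 8.03951425e-09.
By linearity: E[X] = C(184, 3)·p³ ≈ 1021384 · 8.03951425e-09 ≈ 0.008211.
Since α = 3/2 > 1, p = c/n^{3/2} = o(1/n) is below the triangle threshold p ~ 1/n. Asymptotically E[X] ~ (c³/6)·n^{3(1−α)} = (5³/6)·n^{-1.5} → 0, so by Markov's inequality G has no triangles w.h.p.

E[X] ≈ 0.008211; in regime p = Θ(1/n^{3/2}) E[X] tends to 0 (below the triangle threshold p ~ 1/n).


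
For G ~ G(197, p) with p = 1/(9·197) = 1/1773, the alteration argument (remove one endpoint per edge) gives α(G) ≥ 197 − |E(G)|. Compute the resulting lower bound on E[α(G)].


E[|E(G)|] = C(197, 2)·p = 19306 · (1/1773) = 98/9.
E[α(G)] ≥ n − E[|E(G)|] = 197 − 98/9 = 1675/9.
Numerically: ≈ 186.11111.
(This is only a lower bound; the true E[α(G)] may be larger.)

E[α(G)] ≥ 1675/9 ≈ 186.11111.


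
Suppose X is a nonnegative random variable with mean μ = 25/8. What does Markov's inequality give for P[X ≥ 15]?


μ = E[X] = 25/8, a = 15.
Markov: P[X ≥ 15] ≤ μ/a = (25/8)/15 = 5/24.
Numerically: ≈ 0.2083.
(Since a = 15 > μ = 3.1250, the bound 5/24 is < 1 and informative.)

P[X ≥ 15] ≤ 5/24 ≈ 0.2083.


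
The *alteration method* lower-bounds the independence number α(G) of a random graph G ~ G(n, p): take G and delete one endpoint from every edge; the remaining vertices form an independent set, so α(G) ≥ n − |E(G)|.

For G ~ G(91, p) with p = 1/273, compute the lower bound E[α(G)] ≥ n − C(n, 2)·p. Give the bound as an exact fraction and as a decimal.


E[|E(G)|] = C(91, 2)·p = 4095 · (1/273) = 15.
E[α(G)] ≥ n − E[|E(G)|] = 91 − 15 = 76.
Numerically: ≈ 76.000000.
(This is only a lower bound; the true E[α(G)] may be larger.)

E[α(G)] ≥ 76 ≈ 76.000000.


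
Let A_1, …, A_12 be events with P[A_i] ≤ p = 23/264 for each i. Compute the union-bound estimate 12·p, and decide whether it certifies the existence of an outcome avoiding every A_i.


Union bound: P[∪_{i=1}^{12} A_i] ≤ Σ_i P[A_i] ≤ 12·p = 12·(23/264) = 23/22.
Numerically: 23/22 ≈ 1.04545.
Is 23/22 < 1? NO.
Since the bound 23/22 is ≥ 1, the union bound is uninformative here; it does NOT by itself certify existence.

12·p = 23/22 ≈ 1.04545; existence NOT certified by the union bound.


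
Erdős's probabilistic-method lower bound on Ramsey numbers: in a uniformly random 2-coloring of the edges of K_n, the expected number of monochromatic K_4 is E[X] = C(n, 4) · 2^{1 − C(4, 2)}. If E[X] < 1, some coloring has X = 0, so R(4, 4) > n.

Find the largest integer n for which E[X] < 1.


We need C(n, 4) · 2^{1 − 6} < 1, i.e. C(n, 4) < 2^{6 − 1} = 32.
Check values of n near the boundary:
  n = 4: C(4, 4) = 1; 1 < 32? YES
  n = 5: C(5, 4) = 5; 5 < 32? YES
  n = 6: C(6, 4) = 15; 15 < 32? YES
  n = 7: C(7, 4) = 35; 35 < 32? NO
The largest n with C(n, 4) < 32 is n = 6 (where E[X] = 15/32 ≈ 0.46875). Hence R(4, 4) > 6, i.e. R(4, 4) ≥ 7.

Largest n = 6; hence R(4, 4) > 6.


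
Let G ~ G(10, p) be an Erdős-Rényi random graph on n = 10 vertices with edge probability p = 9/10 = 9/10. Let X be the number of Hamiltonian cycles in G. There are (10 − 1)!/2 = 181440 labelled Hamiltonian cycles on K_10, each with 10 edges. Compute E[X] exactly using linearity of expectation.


K_10 has (10 − 1)!/2 = 181440 labelled Hamiltonian cycles.
For each such Hamiltonian cycle H, let X_H = 1 if all 10 edges of H are present in G. Then P[X_H = 1] = p^{10} = (9/10)^{10} = 3486784401/10000000000.
Summing the indicators: E[X] = Σ_H E[X_H] = 181440 · p^{10} = 181440 · 3486784401/10000000000 = 1977006755367/31250000.
Numerically: E[X] ≈ 6.33e+04.

E[X] = 181440 · (9/10)^{10} = 1977006755367/31250000 ≈ 6.33e+04.


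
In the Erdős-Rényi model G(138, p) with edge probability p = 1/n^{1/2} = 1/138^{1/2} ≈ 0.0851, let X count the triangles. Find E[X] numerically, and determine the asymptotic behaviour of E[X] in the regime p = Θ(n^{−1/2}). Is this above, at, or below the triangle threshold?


Number of potential triangles: C(138, 3) = 428536.
Each occurs with probability p³ ≈ (0.0851)³ ≈ 6.16853e-04.
By linearity: E[X] = C(138, 3)·p³ ≈ 428536 · 6.16853e-04 ≈ 264.344.
Since α = 1/2 < 1, p = c/n^{1/2} ≫ 1/n is above the triangle threshold p ~ 1/n. Asymptotically E[X] ~ (c³/6)·n^{3(1−α)} = (1³/6)·n^{1.5} → ∞; triangles are abundant w.h.p.

E[X] ≈ 264.344; in regime p = Θ(1/n^{1/2}) E[X] diverges (above the triangle threshold p ~ 1/n).


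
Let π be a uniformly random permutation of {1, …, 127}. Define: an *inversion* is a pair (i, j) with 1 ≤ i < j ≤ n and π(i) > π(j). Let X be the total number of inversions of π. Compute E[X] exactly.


Write X = Σ X_I over the C(127, 2) = 8001 pairs i < j, with X_I the indicator of one inversion.
There are 8001 indicators.
For each fixed pair i < j, the values π(i) and π(j) are two distinct elements of {1, …, 127} in uniformly random order; by symmetry P[π(i) > π(j)] = 1/2.
By linearity: E[X] = 8001 · (1/2) = C(127, 2) · (1/2) = 8001/2 = 8001/2 ≈ 4000.500.

E[X] = 8001/2 = 4000.500.


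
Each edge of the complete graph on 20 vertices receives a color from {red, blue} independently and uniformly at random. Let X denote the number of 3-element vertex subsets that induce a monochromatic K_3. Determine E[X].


Let X = Σ_S X_S over the C(20, 3) = 1140 subsets S of size 3, where X_S = 1 if the K_3 on S is monochromatic.
For a fixed S, the K_3 on S has C(3, 2) = 3 edges. P[all 3 edges red] = (1/2)^3, and likewise for blue, so P[monochromatic] = 2·(1/2)^3 = 2^{1 − 3} = 1/4.
By linearity: E[X] = C(20, 3) · 2^{1 − 3} = 1140 · 1/4 = 285.
Numerically: E[X] ≈ 285.00000.

E[X] = C(20,3)·2^(1−C(3,2)) = 285 ≈ 285.00000.


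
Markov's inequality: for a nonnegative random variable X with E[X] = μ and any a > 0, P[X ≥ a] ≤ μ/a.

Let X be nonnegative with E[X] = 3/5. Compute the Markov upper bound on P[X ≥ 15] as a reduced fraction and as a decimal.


μ = E[X] = 3/5, a = 15.
Markov: P[X ≥ 15] ≤ μ/a = (3/5)/15 = 1/25.
Numerically: ≈ 0.0400.
(Since a = 15 > μ = 0.6000, the bound 1/25 is < 1 and informative.)

P[X ≥ 15] ≤ 1/25 ≈ 0.0400.


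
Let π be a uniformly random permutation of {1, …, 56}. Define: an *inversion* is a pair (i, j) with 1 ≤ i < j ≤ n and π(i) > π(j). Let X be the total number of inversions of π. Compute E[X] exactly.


Write X = Σ X_I over the C(56, 2) = 1540 pairs i < j, with X_I the indicator of one inversion.
There are 1540 indicators.
For each fixed pair i < j, the values π(i) and π(j) are two distinct elements of {1, …, 56} in uniformly random order; by symmetry P[π(i) > π(j)] = 1/2.
By linearity: E[X] = 1540 · (1/2) = C(56, 2) · (1/2) = 1540/2 = 770 ≈ 770.000000.

E[X] = 770 = 770.000000.


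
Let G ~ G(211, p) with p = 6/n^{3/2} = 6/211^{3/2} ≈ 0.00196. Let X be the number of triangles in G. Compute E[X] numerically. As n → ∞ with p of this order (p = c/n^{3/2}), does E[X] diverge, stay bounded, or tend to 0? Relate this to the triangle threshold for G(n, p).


Number of potential triangles: C(211, 3) = 1543465.
Each occurs with probability p³ ≈ (0.00196)³ ≈ 7.50210e-09.
By linearity: E[X] = C(211, 3)·p³ ≈ 1543465 · 7.50210e-09 ≈ 0.012.
Since α = 3/2 > 1, p = c/n^{3/2} = o(1/n) is below the triangle threshold p ~ 1/n. Asymptotically E[X] ~ (c³/6)·n^{3(1−α)} = (6³/6)·n^{-1.5} → 0, so by Markov's inequality G has no triangles w.h.p.

E[X] ≈ 0.012; in regime p = Θ(1/n^{3/2}) E[X] tends to 0 (below the triangle threshold p ~ 1/n).


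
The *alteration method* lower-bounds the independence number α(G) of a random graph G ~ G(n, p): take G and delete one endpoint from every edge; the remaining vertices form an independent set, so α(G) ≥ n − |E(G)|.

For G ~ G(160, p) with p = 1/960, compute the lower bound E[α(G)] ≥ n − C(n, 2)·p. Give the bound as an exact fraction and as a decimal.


E[|E(G)|] = C(160, 2)·p = 12720 · (1/960) = 53/4.
E[α(G)] ≥ n − E[|E(G)|] = 160 − 53/4 = 587/4.
Numerically: ≈ 146.75000.
(This is only a lower bound; the true E[α(G)] may be larger.)

E[α(G)] ≥ 587/4 ≈ 146.75000.


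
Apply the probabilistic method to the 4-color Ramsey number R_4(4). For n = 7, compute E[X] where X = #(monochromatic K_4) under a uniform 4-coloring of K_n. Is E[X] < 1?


E[X] = C(7, 4) · 4^{1 − 6} = 35 · 4^{−5} = 35/1024.
As a reduced fraction: E[X] = 35/1024 ≈ 0.03418.
Is E[X] < 1? YES.
Since E[X] < 1, there exists a 4-coloring of K_{7} with no monochromatic K_4; hence R_4(4) > 7.

E[X] = 35/1024 ≈ 0.03418; E[X] < 1, so R_4(4) > 7.


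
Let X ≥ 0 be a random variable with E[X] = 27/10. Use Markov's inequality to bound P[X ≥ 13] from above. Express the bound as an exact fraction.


μ = E[X] = 27/10, a = 13.
Markov: P[X ≥ 13] ≤ μ/a = (27/10)/13 = 27/130.
Numerically: ≈ 0.208.
(Since a = 13 > μ = 2.700, the bound 27/130 is < 1 and informative.)

P[X ≥ 13] ≤ 27/130 ≈ 0.208.


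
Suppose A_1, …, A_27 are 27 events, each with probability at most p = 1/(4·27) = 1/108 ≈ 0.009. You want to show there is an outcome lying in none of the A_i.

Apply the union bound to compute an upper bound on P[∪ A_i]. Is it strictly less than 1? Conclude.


Union bound: P[∪_{i=1}^{27} A_i] ≤ Σ_i P[A_i] ≤ 27·p = 27·(1/108) = 1/4.
Numerically: 1/4 ≈ 0.250.
Is 1/4 < 1? YES.
Since P[∪ A_i] ≤ 1/4 < 1, the complement has P[∩ A_i^c] ≥ 1 − 1/4 = 3/4 > 0, so some outcome avoids every A_i.

27·p = 1/4 ≈ 0.250; existence CERTIFIED by the union bound.


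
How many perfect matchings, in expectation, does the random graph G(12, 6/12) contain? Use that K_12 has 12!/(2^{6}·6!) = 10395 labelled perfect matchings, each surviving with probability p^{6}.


K_12 has 12!/(2^{6}·6!) = 10395 labelled perfect matchings.
For each such perfect matching H, let X_H = 1 if all 6 edges of H are present in G. Then P[X_H = 1] = p^{6} = (1/2)^{6} = 1/64.
By linearity: E[X] = Σ_H E[X_H] = 10395 · p^{6} = 10395 · 1/64 = 10395/64.
Numerically: E[X] ≈ 162.422.

E[X] = 10395 · (1/2)^{6} = 10395/64 ≈ 162.422.


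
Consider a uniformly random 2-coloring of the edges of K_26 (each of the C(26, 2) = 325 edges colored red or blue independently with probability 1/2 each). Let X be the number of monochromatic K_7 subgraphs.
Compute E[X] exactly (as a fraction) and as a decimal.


Let X = Σ_S X_S over the C(26, 7) = 657800 subsets S of size 7, where X_S = 1 if the K_7 on S is monochromatic.
For a fixed S, the K_7 on S has C(7, 2) = 21 edges. P[all 21 edges red] = (1/2)^21, and likewise for blue, so P[monochromatic] = 2·(1/2)^21 = 2^{1 − 21} = 1/1048576.
By linearity: E[X] = C(26, 7) · 2^{1 − 21} = 657800 · 1/1048576 = 82225/131072.
Numerically: E[X] ≈ 0.6273.

E[X] = C(26,7)·2^(1−C(7,2)) = 82225/131072 ≈ 0.6273.


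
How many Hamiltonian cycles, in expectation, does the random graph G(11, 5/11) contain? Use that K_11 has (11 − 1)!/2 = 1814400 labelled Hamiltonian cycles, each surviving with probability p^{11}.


K_11 has (11 − 1)!/2 = 1814400 labelled Hamiltonian cycles.
For each such Hamiltonian cycle H, let X_H = 1 if all 11 edges of H are present in G. Then P[X_H = 1] = p^{11} = (5/11)^{11} = 48828125/285311670611.
By linearity of expectation: E[X] = Σ_H E[X_H] = 1814400 · p^{11} = 1814400 · 48828125/285311670611 = 88593750000000/285311670611.
Numerically: E[X] ≈ 311.

E[X] = 1814400 · (5/11)^{11} = 88593750000000/285311670611 ≈ 311.


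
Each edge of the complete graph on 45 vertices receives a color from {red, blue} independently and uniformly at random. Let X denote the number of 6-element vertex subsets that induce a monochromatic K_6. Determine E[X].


Let X = Σ_S X_S over the C(45, 6) = 8145060 subsets S of size 6, where X_S = 1 if the K_6 on S is monochromatic.
For a fixed S, the K_6 on S has C(6, 2) = 15 edges. P[all 15 edges red] = (1/2)^15, and likewise for blue, so P[monochromatic] = 2·(1/2)^15 = 2^{1 − 15} = 1/16384.
By linearity: E[X] = C(45, 6) · 2^{1 − 15} = 8145060 · 1/16384 = 2036265/4096.
Numerically: E[X] ≈ 497.135.

E[X] = C(45,6)·2^(1−C(6,2)) = 2036265/4096 ≈ 497.135.


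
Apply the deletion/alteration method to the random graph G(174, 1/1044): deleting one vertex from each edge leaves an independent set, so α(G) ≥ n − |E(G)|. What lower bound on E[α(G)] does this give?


E[|E(G)|] = C(174, 2)·p = 15051 · (1/1044) = 173/12.
E[α(G)] ≥ n − E[|E(G)|] = 174 − 173/12 = 1915/12.
Numerically: ≈ 159.583333.
(This is only a lower bound; the true E[α(G)] may be larger.)

E[α(G)] ≥ 1915/12 ≈ 159.583333.


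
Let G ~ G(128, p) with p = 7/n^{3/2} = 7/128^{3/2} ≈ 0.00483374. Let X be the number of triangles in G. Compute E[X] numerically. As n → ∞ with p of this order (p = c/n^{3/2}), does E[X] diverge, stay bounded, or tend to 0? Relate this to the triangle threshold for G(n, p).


Number of potential triangles: C(128, 3) = 341376.
Each occurs with probability p³ ≈ (0.00483374)³ ≈ 1.12940383e-07.
By linearity: E[X] = C(128, 3)·p³ ≈ 341376 · 1.12940383e-07 ≈ 0.038555.
Since α = 3/2 > 1, p = c/n^{3/2} = o(1/n) is below the triangle threshold p ~ 1/n. Asymptotically E[X] ~ (c³/6)·n^{3(1−α)} = (7³/6)·n^{-1.5} → 0, so by Markov's inequality G has no triangles w.h.p.

E[X] ≈ 0.038555; in regime p = Θ(1/n^{3/2}) E[X] tends to 0 (below the triangle threshold p ~ 1/n).


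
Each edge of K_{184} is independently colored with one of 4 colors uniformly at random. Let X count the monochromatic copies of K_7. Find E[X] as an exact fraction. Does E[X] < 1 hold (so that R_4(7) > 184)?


E[X] = C(184, 7) · 4^{1 − 21} = 1262216571096 · 4^{−20} = 1262216571096/1099511627776.
As a reduced fraction: E[X] = 157777071387/137438953472 ≈ 1.1480.
Is E[X] < 1? NO.
Since E[X] ≥ 1, the first-moment bound is inconclusive at n = 184; it does NOT by itself certify R_4(7) > 184.

E[X] = 157777071387/137438953472 ≈ 1.1480; E[X] ≥ 1; first-moment method inconclusive here.


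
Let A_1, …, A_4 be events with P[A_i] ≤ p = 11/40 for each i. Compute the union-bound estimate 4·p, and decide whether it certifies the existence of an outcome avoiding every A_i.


Union bound: P[∪_{i=1}^{4} A_i] ≤ Σ_i P[A_i] ≤ 4·p = 4·(11/40) = 11/10.
Numerically: 11/10 ≈ 1.1000000.
Is 11/10 < 1? NO.
Since the bound 11/10 is ≥ 1, the union bound is uninformative here; it does NOT by itself certify existence.

4·p = 11/10 ≈ 1.1000000; existence NOT certified by the union bound.


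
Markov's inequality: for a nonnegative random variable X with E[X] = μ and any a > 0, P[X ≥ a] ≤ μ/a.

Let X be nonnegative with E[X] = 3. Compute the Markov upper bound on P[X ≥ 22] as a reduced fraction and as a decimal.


μ = E[X] = 3, a = 22.
Markov: P[X ≥ 22] ≤ μ/a = (3)/22 = 3/22.
Numerically: ≈ 0.136.
(Since a = 22 > μ = 3.000, the bound 3/22 is < 1 and informative.)

P[X ≥ 22] ≤ 3/22 ≈ 0.136.


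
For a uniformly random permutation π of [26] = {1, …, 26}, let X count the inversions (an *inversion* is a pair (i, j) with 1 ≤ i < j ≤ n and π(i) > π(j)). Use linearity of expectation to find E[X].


Write X = Σ X_I over the C(26, 2) = 325 pairs i < j, with X_I the indicator of one inversion.
There are 325 indicators.
For each fixed pair i < j, the values π(i) and π(j) are two distinct elements of {1, …, 26} in uniformly random order; by symmetry P[π(i) > π(j)] = 1/2.
By linearity: E[X] = 325 · (1/2) = C(26, 2) · (1/2) = 325/2 = 325/2 ≈ 162.500.

E[X] = 325/2 = 162.500.


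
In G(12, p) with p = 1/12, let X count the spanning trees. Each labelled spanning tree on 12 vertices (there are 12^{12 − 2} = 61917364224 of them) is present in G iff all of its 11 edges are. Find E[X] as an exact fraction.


K_12 has 12^{12 − 2} = 61917364224 labelled spanning trees.
For each such spanning tree H, let X_H = 1 if all 11 edges of H are present in G. Then P[X_H = 1] = p^{11} = (1/12)^{11} = 1/743008370688.
Summing the indicators: E[X] = Σ_H E[X_H] = 61917364224 · p^{11} = 61917364224 · 1/743008370688 = 1/12.
Numerically: E[X] ≈ 0.0833.

E[X] = 61917364224 · (1/12)^{11} = 1/12 ≈ 0.0833.


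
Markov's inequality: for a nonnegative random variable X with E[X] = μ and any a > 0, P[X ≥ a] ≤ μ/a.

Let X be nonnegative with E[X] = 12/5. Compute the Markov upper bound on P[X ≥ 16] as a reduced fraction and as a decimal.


μ = E[X] = 12/5, a = 16.
Markov: P[X ≥ 16] ≤ μ/a = (12/5)/16 = 3/20.
Numerically: ≈ 0.150.
(Since a = 16 > μ = 2.400, the bound 3/20 is < 1 and informative.)

P[X ≥ 16] ≤ 3/20 ≈ 0.150.


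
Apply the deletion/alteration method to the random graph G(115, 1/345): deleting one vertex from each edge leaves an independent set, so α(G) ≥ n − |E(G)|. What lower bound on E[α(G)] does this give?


E[|E(G)|] = C(115, 2)·p = 6555 · (1/345) = 19.
E[α(G)] ≥ n − E[|E(G)|] = 115 − 19 = 96.
Numerically: ≈ 96.0000.
(This is only a lower bound; the true E[α(G)] may be larger.)

E[α(G)] ≥ 96 ≈ 96.0000.


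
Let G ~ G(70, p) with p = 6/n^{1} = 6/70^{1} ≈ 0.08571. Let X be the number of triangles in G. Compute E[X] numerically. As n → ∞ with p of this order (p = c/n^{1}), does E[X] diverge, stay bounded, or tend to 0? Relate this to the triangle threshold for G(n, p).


Number of potential triangles: C(70, 3) = 54740.
Each occurs with probability p³ ≈ (0.08571)³ ≈ 6.297376e-04.
By linearity: E[X] = C(70, 3)·p³ ≈ 54740 · 6.297376e-04 ≈ 34.4718.
Here α = 1, so p = 6/n is exactly at the triangle threshold p ~ 1/n. Asymptotically E[X] → c³/6 = 6³/6 = 36 ≈ 36.0000, a bounded constant. In this regime the triangle count is asymptotically Poisson(c³/6).

E[X] ≈ 34.4718; in regime p = Θ(1/n^{1}) E[X] stays bounded (at the triangle threshold p ~ 1/n).


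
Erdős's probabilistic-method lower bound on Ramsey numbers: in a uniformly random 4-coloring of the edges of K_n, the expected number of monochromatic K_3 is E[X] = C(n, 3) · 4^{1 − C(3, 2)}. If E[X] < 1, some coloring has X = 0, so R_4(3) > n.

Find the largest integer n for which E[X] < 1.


We need C(n, 3) · 4^{1 − 3} < 1, i.e. C(n, 3) < 4^{3 − 1} = 16.
Check values of n near the boundary:
  n = 4: C(4, 3) = 4; 4 < 16? YES
  n = 5: C(5, 3) = 10; 10 < 16? YES
  n = 6: C(6, 3) = 20; 20 < 16? NO
The largest n with C(n, 3) < 16 is n = 5 (where E[X] = 5/8 ≈ 0.625). Hence R_4(3) > 5, i.e. R_4(3) ≥ 6.

Largest n = 5; hence R_4(3) > 5.


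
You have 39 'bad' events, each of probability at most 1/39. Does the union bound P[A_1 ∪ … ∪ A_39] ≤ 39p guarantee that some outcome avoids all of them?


Union bound: P[∪_{i=1}^{39} A_i] ≤ Σ_i P[A_i] ≤ 39·p = 39·(1/39) = 1.
Numerically: 1 ≈ 1.000.
Is 1 < 1? NO.
Since the bound 1 is ≥ 1, the union bound is uninformative here; it does NOT by itself certify existence.

39·p = 1 ≈ 1.000; existence NOT certified by the union bound.


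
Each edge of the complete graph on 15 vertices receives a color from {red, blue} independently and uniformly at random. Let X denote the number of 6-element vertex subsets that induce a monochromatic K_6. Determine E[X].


Let X = Σ_S X_S over the C(15, 6) = 5005 subsets S of size 6, where X_S = 1 if the K_6 on S is monochromatic.
For a fixed S, the K_6 on S has C(6, 2) = 15 edges. P[all 15 edges red] = (1/2)^15, and likewise for blue, so P[monochromatic] = 2·(1/2)^15 = 2^{1 − 15} = 1/16384.
By linearity of expectation: E[X] = C(15, 6) · 2^{1 − 15} = 5005 · 1/16384 = 5005/16384.
Numerically: E[X] ≈ 0.305.

E[X] = C(15,6)·2^(1−C(6,2)) = 5005/16384 ≈ 0.305.


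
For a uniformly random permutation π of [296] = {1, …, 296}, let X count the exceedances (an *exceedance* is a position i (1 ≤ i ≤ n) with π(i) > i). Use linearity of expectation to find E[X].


Write X = Σ_{i=1}^{296} X_i, where X_i = 1_{π(i) > i}.
For each fixed i, π(i) is uniform over {1, …, 296} (marginal of a uniform permutation), so P[π(i) > i] = (n − i)/n. Summing: Σ_{i=1}^{296} (n − i)/n = (0 + 1 + … + 295)/296 = 296(296 − 1)/(2·296) = (296 − 1)/2.
Hence E[X] = Σ_{i=1}^{296} (296 − i)/296 = 295/2 ≈ 147.50000.

E[X] = 295/2 = 147.50000.


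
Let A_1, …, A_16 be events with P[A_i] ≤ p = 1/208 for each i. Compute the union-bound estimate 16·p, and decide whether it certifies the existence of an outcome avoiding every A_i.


Union bound: P[∪_{i=1}^{16} A_i] ≤ Σ_i P[A_i] ≤ 16·p = 16·(1/208) = 1/13.
Numerically: 1/13 ≈ 0.0769.
Is 1/13 < 1? YES.
Since P[∪ A_i] ≤ 1/13 < 1, the complement has P[∩ A_i^c] ≥ 1 − 1/13 = 12/13 > 0, so some outcome avoids every A_i.

16·p = 1/13 ≈ 0.0769; existence CERTIFIED by the union bound.


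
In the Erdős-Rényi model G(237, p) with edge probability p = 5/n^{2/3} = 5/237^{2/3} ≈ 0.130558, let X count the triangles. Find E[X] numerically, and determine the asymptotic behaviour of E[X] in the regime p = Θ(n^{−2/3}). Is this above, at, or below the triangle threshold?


Number of potential triangles: C(237, 3) = 2190670.
Each occurs with probability p³ ≈ (0.130558)³ ≈ 2.22542684e-03.
By linearity: E[X] = C(237, 3)·p³ ≈ 2190670 · 2.22542684e-03 ≈ 4875.175809.
Since α = 2/3 < 1, p = c/n^{2/3} ≫ 1/n is above the triangle threshold p ~ 1/n. Asymptotically E[X] ~ (c³/6)·n^{3(1−α)} = (5³/6)·n^{1} → ∞; triangles are abundant w.h.p.

E[X] ≈ 4875.175809; in regime p = Θ(1/n^{2/3}) E[X] diverges (above the triangle threshold p ~ 1/n).


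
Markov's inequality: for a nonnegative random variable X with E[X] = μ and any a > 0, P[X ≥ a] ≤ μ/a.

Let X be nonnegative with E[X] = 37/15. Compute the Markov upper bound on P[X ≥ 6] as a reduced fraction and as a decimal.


μ = E[X] = 37/15, a = 6.
Markov: P[X ≥ 6] ≤ μ/a = (37/15)/6 = 37/90.
Numerically: ≈ 0.411.
(Since a = 6 > μ = 2.467, the bound 37/90 is < 1 and informative.)

P[X ≥ 6] ≤ 37/90 ≈ 0.411.


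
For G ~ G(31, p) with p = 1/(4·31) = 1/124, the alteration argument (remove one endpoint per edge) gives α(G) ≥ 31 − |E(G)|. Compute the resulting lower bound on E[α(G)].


E[|E(G)|] = C(31, 2)·p = 465 · (1/124) = 15/4.
E[α(G)] ≥ n − E[|E(G)|] = 31 − 15/4 = 109/4.
Numerically: ≈ 27.25000.
(This is only a lower bound; the true E[α(G)] may be larger.)

E[α(G)] ≥ 109/4 ≈ 27.25000.


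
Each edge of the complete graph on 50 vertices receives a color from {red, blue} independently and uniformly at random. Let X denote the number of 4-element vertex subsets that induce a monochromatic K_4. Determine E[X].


Let X = Σ_S X_S over the C(50, 4) = 230300 subsets S of size 4, where X_S = 1 if the K_4 on S is monochromatic.
For a fixed S, the K_4 on S has C(4, 2) = 6 edges. P[all 6 edges red] = (1/2)^6, and likewise for blue, so P[monochromatic] = 2·(1/2)^6 = 2^{1 − 6} = 1/32.
By linearity: E[X] = C(50, 4) · 2^{1 − 6} = 230300 · 1/32 = 57575/8.
Numerically: E[X] ≈ 7196.875000.

E[X] = C(50,4)·2^(1−C(4,2)) = 57575/8 ≈ 7196.875000.


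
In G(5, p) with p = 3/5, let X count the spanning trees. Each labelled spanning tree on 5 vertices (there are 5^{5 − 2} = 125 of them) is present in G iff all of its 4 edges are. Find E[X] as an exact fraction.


K_5 has 5^{5 − 2} = 125 labelled spanning trees.
For each such spanning tree H, let X_H = 1 if all 4 edges of H are present in G. Then P[X_H = 1] = p^{4} = (3/5)^{4} = 81/625.
By linearity of expectation: E[X] = Σ_H E[X_H] = 125 · p^{4} = 125 · 81/625 = 81/5.
Numerically: E[X] ≈ 16.2.

E[X] = 125 · (3/5)^{4} = 81/5 ≈ 16.2.


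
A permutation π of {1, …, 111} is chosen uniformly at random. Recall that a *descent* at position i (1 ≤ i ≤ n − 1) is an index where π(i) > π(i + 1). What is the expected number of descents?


Write X = Σ X_I over i = 1, …, 110, with X_I the indicator of one descent.
There are 110 indicators.
For each fixed i, the pair (π(i), π(i+1)) is a uniformly random ordered pair of distinct values from {1, …, 111}; by symmetry P[π(i) > π(i+1)] = 1/2.
By linearity: E[X] = 110 · (1/2) = (111 − 1) · (1/2) = 55 ≈ 55.000.

E[X] = 55 = 55.000.


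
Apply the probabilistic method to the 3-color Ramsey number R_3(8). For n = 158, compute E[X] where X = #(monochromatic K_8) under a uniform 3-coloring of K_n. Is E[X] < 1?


E[X] = C(158, 8) · 3^{1 − 28} = 8044984271181 · 3^{−27} = 8044984271181/7625597484987.
As a reduced fraction: E[X] = 2681661423727/2541865828329 ≈ 1.0550.
Is E[X] < 1? NO.
Since E[X] ≥ 1, the first-moment bound is inconclusive at n = 158; it does NOT by itself certify R_3(8) > 158.

E[X] = 2681661423727/2541865828329 ≈ 1.0550; E[X] ≥ 1; first-moment method inconclusive here.


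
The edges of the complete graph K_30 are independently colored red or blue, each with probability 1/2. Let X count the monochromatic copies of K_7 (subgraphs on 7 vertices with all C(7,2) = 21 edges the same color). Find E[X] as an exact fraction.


Let X = Σ_S X_S over the C(30, 7) = 2035800 subsets S of size 7, where X_S = 1 if the K_7 on S is monochromatic.
For a fixed S, the K_7 on S has C(7, 2) = 21 edges. P[all 21 edges red] = (1/2)^21, and likewise for blue, so P[monochromatic] = 2·(1/2)^21 = 2^{1 − 21} = 1/1048576.
Summing: E[X] = C(30, 7) · 2^{1 − 21} = 2035800 · 1/1048576 = 254475/131072.
Numerically: E[X] ≈ 1.941490.

E[X] = C(30,7)·2^(1−C(7,2)) = 254475/131072 ≈ 1.941490.


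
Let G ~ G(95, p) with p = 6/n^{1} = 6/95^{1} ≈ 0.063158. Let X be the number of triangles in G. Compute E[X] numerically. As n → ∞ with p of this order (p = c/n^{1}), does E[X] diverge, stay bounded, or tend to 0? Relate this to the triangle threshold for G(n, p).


Number of potential triangles: C(95, 3) = 138415.
Each occurs with probability p³ ≈ (0.063158)³ ≈ 2.5193177e-04.
By linearity: E[X] = C(95, 3)·p³ ≈ 138415 · 2.5193177e-04 ≈ 34.87114.
Here α = 1, so p = 6/n is exactly at the triangle threshold p ~ 1/n. Asymptotically E[X] → c³/6 = 6³/6 = 36 ≈ 36.00000, a bounded constant. In this regime the triangle count is asymptotically Poisson(c³/6).

E[X] ≈ 34.87114; in regime p = Θ(1/n^{1}) E[X] stays bounded (at the triangle threshold p ~ 1/n).


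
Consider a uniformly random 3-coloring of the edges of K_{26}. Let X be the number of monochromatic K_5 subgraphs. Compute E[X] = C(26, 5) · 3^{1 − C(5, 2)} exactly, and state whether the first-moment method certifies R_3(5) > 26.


E[X] = C(26, 5) · 3^{1 − 10} = 65780 · 3^{−9} = 65780/19683.
As a reduced fraction: E[X] = 65780/19683 ≈ 3.342.
Is E[X] < 1? NO.
Since E[X] ≥ 1, the first-moment bound is inconclusive at n = 26; it does NOT by itself certify R_3(5) > 26.

E[X] = 65780/19683 ≈ 3.342; E[X] ≥ 1; first-moment method inconclusive here.


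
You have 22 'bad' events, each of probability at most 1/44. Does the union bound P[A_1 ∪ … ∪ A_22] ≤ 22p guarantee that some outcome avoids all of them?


Union bound: P[∪_{i=1}^{22} A_i] ≤ Σ_i P[A_i] ≤ 22·p = 22·(1/44) = 1/2.
Numerically: 1/2 ≈ 0.50000.
Is 1/2 < 1? YES.
Since P[∪ A_i] ≤ 1/2 < 1, the complement has P[∩ A_i^c] ≥ 1 − 1/2 = 1/2 > 0, so some outcome avoids every A_i.

22·p = 1/2 ≈ 0.50000; existence CERTIFIED by the union bound.


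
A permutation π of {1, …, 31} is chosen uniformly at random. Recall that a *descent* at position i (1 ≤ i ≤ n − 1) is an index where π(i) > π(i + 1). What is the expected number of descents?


Write X = Σ X_I over i = 1, …, 30, with X_I the indicator of one descent.
There are 30 indicators.
For each fixed i, the pair (π(i), π(i+1)) is a uniformly random ordered pair of distinct values from {1, …, 31}; by symmetry P[π(i) > π(i+1)] = 1/2.
By linearity: E[X] = 30 · (1/2) = (31 − 1) · (1/2) = 15 ≈ 15.00000.

E[X] = 15 = 15.00000.


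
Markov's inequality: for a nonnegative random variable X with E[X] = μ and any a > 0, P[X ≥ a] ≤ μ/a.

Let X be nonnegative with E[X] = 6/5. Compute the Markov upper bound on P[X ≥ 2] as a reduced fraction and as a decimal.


μ = E[X] = 6/5, a = 2.
Markov: P[X ≥ 2] ≤ μ/a = (6/5)/2 = 3/5.
Numerically: ≈ 0.6000.
(Since a = 2 > μ = 1.2000, the bound 3/5 is < 1 and informative.)

P[X ≥ 2] ≤ 3/5 ≈ 0.6000.


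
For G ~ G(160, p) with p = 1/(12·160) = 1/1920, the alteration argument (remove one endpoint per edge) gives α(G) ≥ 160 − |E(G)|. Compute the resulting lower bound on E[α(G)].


E[|E(G)|] = C(160, 2)·p = 12720 · (1/1920) = 53/8.
E[α(G)] ≥ n − E[|E(G)|] = 160 − 53/8 = 1227/8.
Numerically: ≈ 153.3750.
(This is only a lower bound; the true E[α(G)] may be larger.)

E[α(G)] ≥ 1227/8 ≈ 153.3750.


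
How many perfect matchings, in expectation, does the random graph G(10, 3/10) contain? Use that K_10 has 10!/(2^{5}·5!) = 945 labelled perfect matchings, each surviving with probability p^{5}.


K_10 has 10!/(2^{5}·5!) = 945 labelled perfect matchings.
For each such perfect matching H, let X_H = 1 if all 5 edges of H are present in G. Then P[X_H = 1] = p^{5} = (3/10)^{5} = 243/100000.
Summing the indicators: E[X] = Σ_H E[X_H] = 945 · p^{5} = 945 · 243/100000 = 45927/20000.
Numerically: E[X] ≈ 2.3.

E[X] = 945 · (3/10)^{5} = 45927/20000 ≈ 2.3.


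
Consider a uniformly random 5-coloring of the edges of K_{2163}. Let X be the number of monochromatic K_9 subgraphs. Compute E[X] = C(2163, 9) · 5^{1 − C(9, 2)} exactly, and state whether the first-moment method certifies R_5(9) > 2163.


E[X] = C(2163, 9) · 5^{1 − 36} = 2808716806866462450348390 · 5^{−35} = 2808716806866462450348390/2910383045673370361328125.
As a reduced fraction: E[X] = 561743361373292490069678/582076609134674072265625 ≈ 0.96507.
Is E[X] < 1? YES.
Since E[X] < 1, there exists a 5-coloring of K_{2163} with no monochromatic K_9; hence R_5(9) > 2163.

E[X] = 561743361373292490069678/582076609134674072265625 ≈ 0.96507; E[X] < 1, so R_5(9) > 2163.


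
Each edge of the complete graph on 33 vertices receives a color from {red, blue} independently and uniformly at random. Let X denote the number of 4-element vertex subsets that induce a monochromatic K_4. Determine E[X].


Let X = Σ_S X_S over the C(33, 4) = 40920 subsets S of size 4, where X_S = 1 if the K_4 on S is monochromatic.
For a fixed S, the K_4 on S has C(4, 2) = 6 edges. P[all 6 edges red] = (1/2)^6, and likewise for blue, so P[monochromatic] = 2·(1/2)^6 = 2^{1 − 6} = 1/32.
By linearity: E[X] = C(33, 4) · 2^{1 − 6} = 40920 · 1/32 = 5115/4.
Numerically: E[X] ≈ 1278.750000.

E[X] = C(33,4)·2^(1−C(4,2)) = 5115/4 ≈ 1278.750000.


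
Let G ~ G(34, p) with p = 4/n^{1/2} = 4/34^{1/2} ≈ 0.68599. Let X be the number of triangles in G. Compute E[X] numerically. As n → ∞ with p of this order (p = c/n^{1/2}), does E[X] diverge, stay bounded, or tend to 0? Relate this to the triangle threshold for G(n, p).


Number of potential triangles: C(34, 3) = 5984.
Each occurs with probability p³ ≈ (0.68599)³ ≈ 3.2282087e-01.
By linearity: E[X] = C(34, 3)·p³ ≈ 5984 · 3.2282087e-01 ≈ 1931.76006.
Since α = 1/2 < 1, p = c/n^{1/2} ≫ 1/n is above the triangle threshold p ~ 1/n. Asymptotically E[X] ~ (c³/6)·n^{3(1−α)} = (4³/6)·n^{1.5} → ∞; triangles are abundant w.h.p.

E[X] ≈ 1931.76006; in regime p = Θ(1/n^{1/2}) E[X] diverges (above the triangle threshold p ~ 1/n).


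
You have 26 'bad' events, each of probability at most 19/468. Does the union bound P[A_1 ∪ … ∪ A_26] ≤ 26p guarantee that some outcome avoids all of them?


Union bound: P[∪_{i=1}^{26} A_i] ≤ Σ_i P[A_i] ≤ 26·p = 26·(19/468) = 19/18.
Numerically: 19/18 ≈ 1.056.
Is 19/18 < 1? NO.
Since the bound 19/18 is ≥ 1, the union bound is uninformative here; it does NOT by itself certify existence.

26·p = 19/18 ≈ 1.056; existence NOT certified by the union bound.


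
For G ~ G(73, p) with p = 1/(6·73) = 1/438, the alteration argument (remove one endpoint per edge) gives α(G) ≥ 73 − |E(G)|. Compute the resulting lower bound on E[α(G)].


E[|E(G)|] = C(73, 2)·p = 2628 · (1/438) = 6.
E[α(G)] ≥ n − E[|E(G)|] = 73 − 6 = 67.
Numerically: ≈ 67.000000.
(This is only a lower bound; the true E[α(G)] may be larger.)

E[α(G)] ≥ 67 ≈ 67.000000.


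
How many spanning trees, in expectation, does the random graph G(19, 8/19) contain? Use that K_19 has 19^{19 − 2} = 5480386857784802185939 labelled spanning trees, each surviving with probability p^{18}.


K_19 has 19^{19 − 2} = 5480386857784802185939 labelled spanning trees.
For each such spanning tree H, let X_H = 1 if all 18 edges of H are present in G. Then P[X_H = 1] = p^{18} = (8/19)^{18} = 18014398509481984/104127350297911241532841.
By linearity of expectation: E[X] = Σ_H E[X_H] = 5480386857784802185939 · p^{18} = 5480386857784802185939 · 18014398509481984/104127350297911241532841 = 18014398509481984/19.
Numerically: E[X] ≈ 9.48e+14.

E[X] = 5480386857784802185939 · (8/19)^{18} = 18014398509481984/19 ≈ 9.48e+14.


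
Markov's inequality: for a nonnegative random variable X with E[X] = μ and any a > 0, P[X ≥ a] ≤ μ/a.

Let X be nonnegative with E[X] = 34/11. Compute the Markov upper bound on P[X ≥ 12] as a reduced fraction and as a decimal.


μ = E[X] = 34/11, a = 12.
Markov: P[X ≥ 12] ≤ μ/a = (34/11)/12 = 17/66.
Numerically: ≈ 0.258.
(Since a = 12 > μ = 3.091, the bound 17/66 is < 1 and informative.)

P[X ≥ 12] ≤ 17/66 ≈ 0.258.


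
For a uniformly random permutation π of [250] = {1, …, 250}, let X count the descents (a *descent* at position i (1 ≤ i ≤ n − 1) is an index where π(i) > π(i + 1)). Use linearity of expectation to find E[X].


Write X = Σ X_I over i = 1, …, 249, with X_I the indicator of one descent.
There are 249 indicators.
For each fixed i, the pair (π(i), π(i+1)) is a uniformly random ordered pair of distinct values from {1, …, 250}; by symmetry P[π(i) > π(i+1)] = 1/2.
By linearity: E[X] = 249 · (1/2) = (250 − 1) · (1/2) = 249/2 ≈ 124.500.

E[X] = 249/2 = 124.500.


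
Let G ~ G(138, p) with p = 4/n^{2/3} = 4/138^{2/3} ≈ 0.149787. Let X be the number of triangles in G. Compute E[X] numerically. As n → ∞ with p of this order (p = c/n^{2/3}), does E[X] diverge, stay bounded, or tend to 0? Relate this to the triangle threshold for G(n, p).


Number of potential triangles: C(138, 3) = 428536.
Each occurs with probability p³ ≈ (0.149787)³ ≈ 3.36063852e-03.
By linearity: E[X] = C(138, 3)·p³ ≈ 428536 · 3.36063852e-03 ≈ 1440.154589.
Since α = 2/3 < 1, p = c/n^{2/3} ≫ 1/n is above the triangle threshold p ~ 1/n. Asymptotically E[X] ~ (c³/6)·n^{3(1−α)} = (4³/6)·n^{1} → ∞; triangles are abundant w.h.p.

E[X] ≈ 1440.154589; in regime p = Θ(1/n^{2/3}) E[X] diverges (above the triangle threshold p ~ 1/n).


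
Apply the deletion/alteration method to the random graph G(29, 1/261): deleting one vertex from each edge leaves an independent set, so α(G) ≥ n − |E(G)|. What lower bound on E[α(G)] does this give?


E[|E(G)|] = C(29, 2)·p = 406 · (1/261) = 14/9.
E[α(G)] ≥ n − E[|E(G)|] = 29 − 14/9 = 247/9.
Numerically: ≈ 27.44444.
(This is only a lower bound; the true E[α(G)] may be larger.)

E[α(G)] ≥ 247/9 ≈ 27.44444.


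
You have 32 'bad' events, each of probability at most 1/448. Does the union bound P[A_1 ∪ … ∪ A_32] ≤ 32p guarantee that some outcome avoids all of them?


Union bound: P[∪_{i=1}^{32} A_i] ≤ Σ_i P[A_i] ≤ 32·p = 32·(1/448) = 1/14.
Numerically: 1/14 ≈ 0.0714.
Is 1/14 < 1? YES.
Since P[∪ A_i] ≤ 1/14 < 1, the complement has P[∩ A_i^c] ≥ 1 − 1/14 = 13/14 > 0, so some outcome avoids every A_i.

32·p = 1/14 ≈ 0.0714; existence CERTIFIED by the union bound.


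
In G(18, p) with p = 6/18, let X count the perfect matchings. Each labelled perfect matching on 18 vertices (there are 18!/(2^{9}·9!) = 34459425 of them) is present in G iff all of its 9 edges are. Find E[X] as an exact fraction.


K_18 has 18!/(2^{9}·9!) = 34459425 labelled perfect matchings.
For each such perfect matching H, let X_H = 1 if all 9 edges of H are present in G. Then P[X_H = 1] = p^{9} = (1/3)^{9} = 1/19683.
By linearity: E[X] = Σ_H E[X_H] = 34459425 · p^{9} = 34459425 · 1/19683 = 425425/243.
Numerically: E[X] ≈ 1.75e+03.

E[X] = 34459425 · (1/3)^{9} = 425425/243 ≈ 1.75e+03.


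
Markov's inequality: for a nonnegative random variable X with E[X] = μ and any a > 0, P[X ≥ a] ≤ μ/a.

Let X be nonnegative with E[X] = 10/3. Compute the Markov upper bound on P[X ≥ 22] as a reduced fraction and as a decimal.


μ = E[X] = 10/3, a = 22.
Markov: P[X ≥ 22] ≤ μ/a = (10/3)/22 = 5/33.
Numerically: ≈ 0.1515.
(Since a = 22 > μ = 3.3333, the bound 5/33 is < 1 and informative.)

P[X ≥ 22] ≤ 5/33 ≈ 0.1515.
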